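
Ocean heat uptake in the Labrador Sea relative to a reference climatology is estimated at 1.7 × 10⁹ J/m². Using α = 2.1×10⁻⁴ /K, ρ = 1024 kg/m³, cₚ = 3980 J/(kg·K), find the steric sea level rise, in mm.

87.6 mm

Δh = αQ/(ρcₚ) = 2.1×10⁻⁴ × 1.7×10⁹ / (1024 × 3980) ≈ 0.087596 m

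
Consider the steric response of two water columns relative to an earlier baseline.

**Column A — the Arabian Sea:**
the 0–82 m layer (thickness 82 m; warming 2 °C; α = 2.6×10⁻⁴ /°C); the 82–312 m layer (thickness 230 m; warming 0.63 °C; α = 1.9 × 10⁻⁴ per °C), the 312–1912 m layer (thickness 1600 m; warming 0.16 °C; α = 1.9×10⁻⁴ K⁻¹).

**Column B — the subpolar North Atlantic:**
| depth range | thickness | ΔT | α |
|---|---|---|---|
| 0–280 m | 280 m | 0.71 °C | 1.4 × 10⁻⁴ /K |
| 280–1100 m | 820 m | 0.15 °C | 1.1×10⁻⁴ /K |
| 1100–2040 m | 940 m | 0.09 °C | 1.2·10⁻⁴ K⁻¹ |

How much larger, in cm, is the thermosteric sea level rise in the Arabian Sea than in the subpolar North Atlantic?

A 0–82 m: 2 × 2.6×10⁻⁴ × 82 = 0.04264 m
A 0.63 × 1.9×10⁻⁴ × 230 = 0.027531 m
A 1600 × 0.16 × 1.9×10⁻⁴ = 0.04864 m
A total: 0.118811 m
B 0.71 × 1.4×10⁻⁴ × 280 = 0.027832 m
B 280–1100 m: 1.1×10⁻⁴ × 820 × 0.15 = 0.01353 m
B Layer 3: 1.2×10⁻⁴ × 0.09 × 940 = 0.010152 m
B total: 0.051514 m
Difference: 0.118811 − 0.051514 = 0.067297 m

6.73 cm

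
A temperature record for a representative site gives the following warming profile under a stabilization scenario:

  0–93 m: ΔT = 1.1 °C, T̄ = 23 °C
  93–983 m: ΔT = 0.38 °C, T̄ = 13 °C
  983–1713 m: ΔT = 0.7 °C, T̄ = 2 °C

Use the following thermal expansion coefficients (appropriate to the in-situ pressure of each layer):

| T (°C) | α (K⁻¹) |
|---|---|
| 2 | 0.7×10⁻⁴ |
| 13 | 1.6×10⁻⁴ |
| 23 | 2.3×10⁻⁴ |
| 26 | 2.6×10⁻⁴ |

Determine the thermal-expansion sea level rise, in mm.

about 113 mm

Layer 1 at 23 °C → α = 2.3×10⁻⁴ K⁻¹
Layer 2 at 13 °C → α = 1.6×10⁻⁴ K⁻¹
Layer 3 at 2 °C → α = 0.7×10⁻⁴ K⁻¹
0–93 m: 2.3×10⁻⁴ × 93 × 1.1 = 0.023529 m
93–983 m: 1.6×10⁻⁴ × 890 × 0.38 = 0.054112 m
730 × 0.7 × 0.7×10⁻⁴ = 0.03577 m
Δh = 0.023529 + 0.054112 + 0.03577 = 0.113411 m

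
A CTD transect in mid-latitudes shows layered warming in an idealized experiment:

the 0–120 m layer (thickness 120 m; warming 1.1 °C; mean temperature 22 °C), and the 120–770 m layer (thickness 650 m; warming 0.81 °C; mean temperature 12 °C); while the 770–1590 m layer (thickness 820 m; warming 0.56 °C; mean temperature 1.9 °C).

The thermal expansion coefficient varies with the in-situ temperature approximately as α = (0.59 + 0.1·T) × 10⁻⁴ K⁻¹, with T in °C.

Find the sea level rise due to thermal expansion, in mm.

Layer 1: α = (0.59 + 0.1×22)×10⁻⁴ = 2.79×10⁻⁴ K⁻¹
Layer 2: α = (0.59 + 0.1×12)×10⁻⁴ = 1.79×10⁻⁴ K⁻¹
Layer 3: α = (0.59 + 0.1×1.9)×10⁻⁴ = 0.78×10⁻⁴ K⁻¹
1.1 × 2.79×10⁻⁴ × 120 = 0.036828 m
Layer 2: 0.81 × 650 × 1.79×10⁻⁴ = 0.0942435 m
Layer 3: 0.78×10⁻⁴ × 0.56 × 820 = 0.0358176 m
Δh = 0.036828 + 0.0942435 + 0.0358176 = 0.1668891 m ≈ 167 mm

Δh ≈ 167 mm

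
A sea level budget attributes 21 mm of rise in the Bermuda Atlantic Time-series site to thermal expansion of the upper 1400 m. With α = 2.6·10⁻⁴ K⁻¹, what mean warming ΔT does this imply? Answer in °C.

ΔT ≈ 0.0577 °C

ΔT = Δh/(αH) = 0.021 / (2.6×10⁻⁴ × 1400) ≈ 0.05769 °C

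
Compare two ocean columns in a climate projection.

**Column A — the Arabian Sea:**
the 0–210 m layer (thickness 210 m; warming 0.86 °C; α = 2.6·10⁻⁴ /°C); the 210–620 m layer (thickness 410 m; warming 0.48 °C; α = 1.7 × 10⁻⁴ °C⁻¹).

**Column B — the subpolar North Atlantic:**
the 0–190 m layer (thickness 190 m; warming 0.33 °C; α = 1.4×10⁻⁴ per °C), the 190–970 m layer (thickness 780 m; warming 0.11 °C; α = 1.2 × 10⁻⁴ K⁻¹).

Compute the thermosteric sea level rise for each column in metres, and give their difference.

Δh_A ≈ 0.080 m, Δh_B ≈ 0.019 m; difference ≈ 0.061 m

A 2.6×10⁻⁴ × 210 × 0.86 = 0.046956 m
A Layer 2: 410 × 0.48 × 1.7×10⁻⁴ = 0.033456 m
A total: 0.080412 m
B Layer 1: 1.4×10⁻⁴ × 0.33 × 190 = 0.008778 m
B 190–970 m: 1.2×10⁻⁴ × 780 × 0.11 = 0.010296 m
B total: 0.019074 m
Difference: 0.080412 − 0.019074 = 0.061338 m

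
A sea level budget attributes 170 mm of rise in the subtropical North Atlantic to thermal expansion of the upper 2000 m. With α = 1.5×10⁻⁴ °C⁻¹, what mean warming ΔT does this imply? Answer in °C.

0.567 °C

ΔT = Δh/(αH) = 0.17 / (1.5×10⁻⁴ × 2000) ≈ 0.5667 °C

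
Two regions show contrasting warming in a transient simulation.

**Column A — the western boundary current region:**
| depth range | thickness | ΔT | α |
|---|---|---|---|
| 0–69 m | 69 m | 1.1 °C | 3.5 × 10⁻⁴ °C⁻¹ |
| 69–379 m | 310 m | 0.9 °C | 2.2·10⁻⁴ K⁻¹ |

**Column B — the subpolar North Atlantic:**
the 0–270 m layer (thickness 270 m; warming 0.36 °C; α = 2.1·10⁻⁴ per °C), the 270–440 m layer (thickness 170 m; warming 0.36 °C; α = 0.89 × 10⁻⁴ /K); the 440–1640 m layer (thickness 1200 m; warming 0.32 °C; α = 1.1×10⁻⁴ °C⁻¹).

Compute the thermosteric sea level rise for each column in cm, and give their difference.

A 69 × 3.5×10⁻⁴ × 1.1 = 0.026565 m
A 69–379 m: 310 × 2.2×10⁻⁴ × 0.9 = 0.06138 m
A total: 0.087945 m
B Layer 1: 2.1×10⁻⁴ × 270 × 0.36 = 0.020412 m
B 170 × 0.36 × 0.89×10⁻⁴ = 0.0054468 m
B 440–1640 m: 1.1×10⁻⁴ × 1200 × 0.32 = 0.04224 m
B total: 0.0680988 m
Difference: 0.087945 − 0.0680988 = 0.0198462 m

A: 8.79 cm; B: 6.81 cm; difference 1.98 cm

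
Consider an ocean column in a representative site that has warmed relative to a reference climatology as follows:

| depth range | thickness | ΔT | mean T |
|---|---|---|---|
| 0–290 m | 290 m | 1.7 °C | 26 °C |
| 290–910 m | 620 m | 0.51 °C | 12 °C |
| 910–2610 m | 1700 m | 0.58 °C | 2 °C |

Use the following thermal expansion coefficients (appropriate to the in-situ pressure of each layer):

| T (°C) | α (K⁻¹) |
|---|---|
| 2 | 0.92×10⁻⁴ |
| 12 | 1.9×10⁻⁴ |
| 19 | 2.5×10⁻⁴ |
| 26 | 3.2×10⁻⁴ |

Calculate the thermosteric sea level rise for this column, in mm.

Layer 1 at 26 °C → α = 3.2×10⁻⁴ K⁻¹
Layer 2 at 12 °C → α = 1.9×10⁻⁴ K⁻¹
Layer 3 at 2 °C → α = 0.92×10⁻⁴ K⁻¹
0–290 m: 1.7 × 290 × 3.2×10⁻⁴ = 0.15776 m
0.51 × 620 × 1.9×10⁻⁴ = 0.060078 m
0.92×10⁻⁴ × 1700 × 0.58 = 0.090712 m
Δh = 0.15776 + 0.060078 + 0.090712 = 0.30855 m ≈ 309 mm

about 309 mm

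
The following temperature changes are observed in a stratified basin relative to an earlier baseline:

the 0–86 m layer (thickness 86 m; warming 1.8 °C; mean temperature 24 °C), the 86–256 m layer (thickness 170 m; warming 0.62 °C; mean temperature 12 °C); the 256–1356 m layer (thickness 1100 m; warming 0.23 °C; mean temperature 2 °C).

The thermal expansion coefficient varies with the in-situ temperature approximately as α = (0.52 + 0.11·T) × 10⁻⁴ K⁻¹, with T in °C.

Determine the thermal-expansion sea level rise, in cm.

8.7 cm of thermosteric rise

Layer 1: α = (0.52 + 0.11×24)×10⁻⁴ = 3.16×10⁻⁴ K⁻¹
Layer 2: α = (0.52 + 0.11×12)×10⁻⁴ = 1.84×10⁻⁴ K⁻¹
Layer 3: α = (0.52 + 0.11×2)×10⁻⁴ = 0.74×10⁻⁴ K⁻¹
Layer 1: 3.16×10⁻⁴ × 1.8 × 86 = 0.0489168 m
Layer 2: 1.84×10⁻⁴ × 0.62 × 170 = 0.0193936 m
Layer 3: 1100 × 0.74×10⁻⁴ × 0.23 = 0.018722 m
Δh = 0.0489168 + 0.0193936 + 0.018722 = 0.0870324 m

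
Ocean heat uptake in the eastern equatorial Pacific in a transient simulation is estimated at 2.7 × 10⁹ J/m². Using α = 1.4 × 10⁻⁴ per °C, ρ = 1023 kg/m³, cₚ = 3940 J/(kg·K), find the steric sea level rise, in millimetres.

Δh = αQ/(ρcₚ) = 1.4×10⁻⁴ × 2.7×10⁹ / (1023 × 3940) ≈ 0.093782 m

94 mm of thermosteric rise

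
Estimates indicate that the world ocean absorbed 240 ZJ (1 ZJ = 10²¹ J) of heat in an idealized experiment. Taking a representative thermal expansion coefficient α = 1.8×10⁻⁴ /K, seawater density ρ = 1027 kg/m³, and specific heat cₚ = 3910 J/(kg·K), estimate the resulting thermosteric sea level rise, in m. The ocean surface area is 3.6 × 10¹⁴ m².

0.0299 m of thermosteric rise

Per unit area: Q = 240×10²¹ / (3.6×10¹⁴) ≈ 6.667×10⁸ J/m²
Δh = αQ/(ρcₚ) = 1.8×10⁻⁴ × 6.667×10⁸ / (1027 × 3910) ≈ 0.029885 m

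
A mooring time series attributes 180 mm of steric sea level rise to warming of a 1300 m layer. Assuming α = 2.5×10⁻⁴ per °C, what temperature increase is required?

about 0.55 K

ΔT = Δh/(αH) = 0.18 / (2.5×10⁻⁴ × 1300) ≈ 0.5538 K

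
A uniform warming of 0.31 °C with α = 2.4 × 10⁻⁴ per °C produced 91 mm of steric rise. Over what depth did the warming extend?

about 1220 m

H = Δh/(αΔT) = 0.091 / (2.4×10⁻⁴ × 0.31) ≈ 1223 m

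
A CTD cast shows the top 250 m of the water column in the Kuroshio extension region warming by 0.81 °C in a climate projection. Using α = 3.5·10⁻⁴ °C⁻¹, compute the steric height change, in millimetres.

Δh = αΔT·H = 3.5×10⁻⁴ × 0.81 × 250 = 0.070875 m

71 mm of thermosteric rise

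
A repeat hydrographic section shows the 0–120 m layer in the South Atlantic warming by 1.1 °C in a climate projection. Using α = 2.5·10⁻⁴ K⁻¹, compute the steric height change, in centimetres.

about 3.3 cm

Δh = αΔT·H = 2.5×10⁻⁴ × 1.1 × 120 = 0.03300 m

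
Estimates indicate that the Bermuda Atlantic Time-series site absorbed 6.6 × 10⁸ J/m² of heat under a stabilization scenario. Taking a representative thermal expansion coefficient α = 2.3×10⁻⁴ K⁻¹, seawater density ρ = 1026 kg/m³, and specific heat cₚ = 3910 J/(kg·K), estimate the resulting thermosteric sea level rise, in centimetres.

Δh = αQ/(ρcₚ) = 2.3×10⁻⁴ × 6.6×10⁸ / (1026 × 3910) ≈ 0.03784 m

3.8 cm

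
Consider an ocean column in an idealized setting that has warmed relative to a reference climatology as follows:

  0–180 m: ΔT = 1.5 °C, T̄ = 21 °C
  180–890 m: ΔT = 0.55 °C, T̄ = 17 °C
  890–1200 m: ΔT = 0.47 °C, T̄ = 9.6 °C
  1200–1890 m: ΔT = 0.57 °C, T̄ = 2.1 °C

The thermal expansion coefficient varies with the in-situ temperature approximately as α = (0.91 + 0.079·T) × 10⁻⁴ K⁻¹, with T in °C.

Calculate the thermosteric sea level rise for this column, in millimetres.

Layer 1: α = (0.91 + 0.079×21)×10⁻⁴ = 2.569×10⁻⁴ K⁻¹
Layer 2: α = (0.91 + 0.079×17)×10⁻⁴ = 2.253×10⁻⁴ K⁻¹
Layer 3: α = (0.91 + 0.079×9.6)×10⁻⁴ = 1.6684×10⁻⁴ K⁻¹
Layer 4: α = (0.91 + 0.079×2.1)×10⁻⁴ = 1.0759×10⁻⁴ K⁻¹
Layer 1: 180 × 2.569×10⁻⁴ × 1.5 = 0.069363 m
Layer 2: 0.55 × 710 × 2.253×10⁻⁴ = 0.08797965 m
Layer 3: 0.47 × 1.6684×10⁻⁴ × 310 = 0.024308588 m
Layer 4: 690 × 1.0759×10⁻⁴ × 0.57 = 0.042315147 m
Δh = 0.069363 + 0.08797965 + 0.024308588 + 0.042315147 = 0.223966385 m ≈ 224 mm

Δh ≈ 224 mm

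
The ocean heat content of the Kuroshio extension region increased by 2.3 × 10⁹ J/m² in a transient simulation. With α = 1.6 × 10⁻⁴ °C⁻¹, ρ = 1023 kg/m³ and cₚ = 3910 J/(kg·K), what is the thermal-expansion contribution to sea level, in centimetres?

about 9.2 cm

Δh = αQ/(ρcₚ) = 1.6×10⁻⁴ × 2.3×10⁹ / (1023 × 3910) ≈ 0.092002 m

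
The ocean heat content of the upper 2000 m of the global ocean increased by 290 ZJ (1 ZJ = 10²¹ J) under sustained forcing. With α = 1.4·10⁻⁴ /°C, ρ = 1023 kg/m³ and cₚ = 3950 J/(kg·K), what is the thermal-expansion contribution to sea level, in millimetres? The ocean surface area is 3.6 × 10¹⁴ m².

Per unit area: Q = 290×10²¹ / (3.6×10¹⁴) ≈ 8.056×10⁸ J/m²
Δh = αQ/(ρcₚ) = 1.4×10⁻⁴ × 8.056×10⁸ / (1023 × 3950) ≈ 0.027911 m

about 28 mm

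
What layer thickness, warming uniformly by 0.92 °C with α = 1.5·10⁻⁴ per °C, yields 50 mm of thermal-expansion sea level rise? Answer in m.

360 m

H = Δh/(αΔT) = 0.05 / (1.5×10⁻⁴ × 0.92) ≈ 362.3 m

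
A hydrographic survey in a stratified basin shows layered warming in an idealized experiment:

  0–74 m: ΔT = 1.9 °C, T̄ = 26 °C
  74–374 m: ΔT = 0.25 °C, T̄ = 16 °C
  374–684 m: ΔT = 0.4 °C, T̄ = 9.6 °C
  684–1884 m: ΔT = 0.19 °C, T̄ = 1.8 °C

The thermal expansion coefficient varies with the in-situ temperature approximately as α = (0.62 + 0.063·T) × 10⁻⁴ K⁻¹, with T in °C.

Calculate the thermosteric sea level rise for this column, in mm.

Δh = 75.9 mm

Layer 1: α = (0.62 + 0.063×26)×10⁻⁴ = 2.258×10⁻⁴ K⁻¹
Layer 2: α = (0.62 + 0.063×16)×10⁻⁴ = 1.628×10⁻⁴ K⁻¹
Layer 3: α = (0.62 + 0.063×9.6)×10⁻⁴ = 1.2248×10⁻⁴ K⁻¹
Layer 4: α = (0.62 + 0.063×1.8)×10⁻⁴ = 0.7334×10⁻⁴ K⁻¹
Layer 1: 1.9 × 74 × 2.258×10⁻⁴ = 0.03174748 m
Layer 2: 0.25 × 300 × 1.628×10⁻⁴ = 0.01221 m
Layer 3: 310 × 0.4 × 1.2248×10⁻⁴ = 0.01518752 m
684–1884 m: 1200 × 0.19 × 0.7334×10⁻⁴ = 0.01672152 m
Δh = 0.03174748 + 0.01221 + 0.01518752 + 0.01672152 = 0.07586652 m ≈ 75.9 mm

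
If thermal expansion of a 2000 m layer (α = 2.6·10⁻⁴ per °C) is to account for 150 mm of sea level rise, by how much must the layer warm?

ΔT = Δh/(αH) = 0.15 / (2.6×10⁻⁴ × 2000) ≈ 0.2885 °C

ΔT ≈ 0.29 °C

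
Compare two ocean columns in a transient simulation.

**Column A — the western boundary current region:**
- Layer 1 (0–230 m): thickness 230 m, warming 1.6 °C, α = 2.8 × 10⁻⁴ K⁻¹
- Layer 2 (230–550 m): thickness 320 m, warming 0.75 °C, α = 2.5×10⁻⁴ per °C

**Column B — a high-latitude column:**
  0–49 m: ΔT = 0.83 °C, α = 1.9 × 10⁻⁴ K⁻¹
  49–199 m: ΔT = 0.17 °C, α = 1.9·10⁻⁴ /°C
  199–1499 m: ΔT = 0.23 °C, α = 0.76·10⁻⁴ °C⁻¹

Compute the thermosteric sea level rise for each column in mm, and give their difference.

A Layer 1: 1.6 × 2.8×10⁻⁴ × 230 = 0.10304 m
A 230–550 m: 0.75 × 2.5×10⁻⁴ × 320 = 0.06000 m
A total: 0.16304 m
B 0–49 m: 1.9×10⁻⁴ × 0.83 × 49 = 0.0077273 m
B 0.17 × 1.9×10⁻⁴ × 150 = 0.004845 m
B 199–1499 m: 1300 × 0.76×10⁻⁴ × 0.23 = 0.022724 m
B total: 0.0352963 m
Difference: 0.16304 − 0.0352963 = 0.1277437 m

Δh_A ≈ 163 mm, Δh_B ≈ 35.3 mm; difference ≈ 128 mm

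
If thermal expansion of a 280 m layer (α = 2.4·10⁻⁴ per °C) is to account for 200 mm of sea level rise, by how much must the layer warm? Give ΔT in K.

2.98 K

ΔT = Δh/(αH) = 0.2 / (2.4×10⁻⁴ × 280) ≈ 2.976 K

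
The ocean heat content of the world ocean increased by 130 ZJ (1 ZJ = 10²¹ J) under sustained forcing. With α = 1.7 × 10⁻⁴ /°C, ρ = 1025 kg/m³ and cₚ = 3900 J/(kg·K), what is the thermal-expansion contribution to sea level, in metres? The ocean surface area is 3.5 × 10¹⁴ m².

0.016 m

Per unit area: Q = 130×10²¹ / (3.5×10¹⁴) ≈ 3.714×10⁸ J/m²
Δh = αQ/(ρcₚ) = 1.7×10⁻⁴ × 3.714×10⁸ / (1025 × 3900) ≈ 0.015794 m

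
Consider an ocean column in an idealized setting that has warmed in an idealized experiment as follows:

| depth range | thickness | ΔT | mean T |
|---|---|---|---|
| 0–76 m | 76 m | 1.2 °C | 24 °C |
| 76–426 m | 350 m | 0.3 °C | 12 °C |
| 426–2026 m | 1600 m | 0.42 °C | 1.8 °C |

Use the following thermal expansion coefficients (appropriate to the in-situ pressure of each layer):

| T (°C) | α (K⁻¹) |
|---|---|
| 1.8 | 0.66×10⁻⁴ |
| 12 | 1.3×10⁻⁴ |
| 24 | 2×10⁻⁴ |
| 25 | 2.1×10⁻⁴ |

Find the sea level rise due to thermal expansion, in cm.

Layer 1 at 24 °C → α = 2×10⁻⁴ K⁻¹
Layer 2 at 12 °C → α = 1.3×10⁻⁴ K⁻¹
Layer 3 at 1.8 °C → α = 0.66×10⁻⁴ K⁻¹
Layer 1: 2×10⁻⁴ × 76 × 1.2 = 0.01824 m
Layer 2: 350 × 1.3×10⁻⁴ × 0.3 = 0.01365 m
0.42 × 0.66×10⁻⁴ × 1600 = 0.044352 m
Δh = 0.01824 + 0.01365 + 0.044352 = 0.076242 m ≈ 7.62 cm

Δh ≈ 7.62 cm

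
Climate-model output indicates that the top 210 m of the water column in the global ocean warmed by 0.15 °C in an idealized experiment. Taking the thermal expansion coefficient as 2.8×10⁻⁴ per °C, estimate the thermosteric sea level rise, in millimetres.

Δh = αΔT·H = 2.8×10⁻⁴ × 0.15 × 210 = 0.00882 m

8.8 mm of thermosteric rise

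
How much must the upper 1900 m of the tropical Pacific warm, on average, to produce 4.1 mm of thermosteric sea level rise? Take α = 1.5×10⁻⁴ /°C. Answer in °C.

ΔT = Δh/(αH) = 0.0041 / (1.5×10⁻⁴ × 1900) ≈ 0.01439 °C

ΔT ≈ 0.0144 °C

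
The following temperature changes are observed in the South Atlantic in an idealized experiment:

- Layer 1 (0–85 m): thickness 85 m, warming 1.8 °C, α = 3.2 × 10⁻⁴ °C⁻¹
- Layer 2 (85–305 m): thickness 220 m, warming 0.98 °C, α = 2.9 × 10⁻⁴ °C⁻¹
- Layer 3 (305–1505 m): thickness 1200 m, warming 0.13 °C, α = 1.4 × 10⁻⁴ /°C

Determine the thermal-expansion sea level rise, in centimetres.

about 13.3 cm

Layer 1: 3.2×10⁻⁴ × 85 × 1.8 = 0.04896 m
Layer 2: 220 × 2.9×10⁻⁴ × 0.98 = 0.062524 m
1.4×10⁻⁴ × 1200 × 0.13 = 0.02184 m
Δh = 0.04896 + 0.062524 + 0.02184 = 0.133324 m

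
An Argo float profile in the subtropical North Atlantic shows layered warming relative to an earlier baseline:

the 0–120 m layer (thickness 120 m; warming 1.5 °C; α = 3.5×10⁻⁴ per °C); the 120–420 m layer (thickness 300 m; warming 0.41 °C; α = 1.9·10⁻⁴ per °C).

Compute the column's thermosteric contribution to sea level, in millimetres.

about 86.4 mm

3.5×10⁻⁴ × 120 × 1.5 = 0.06300 m
1.9×10⁻⁴ × 0.41 × 300 = 0.02337 m
Δh = 0.06300 + 0.02337 = 0.08637 m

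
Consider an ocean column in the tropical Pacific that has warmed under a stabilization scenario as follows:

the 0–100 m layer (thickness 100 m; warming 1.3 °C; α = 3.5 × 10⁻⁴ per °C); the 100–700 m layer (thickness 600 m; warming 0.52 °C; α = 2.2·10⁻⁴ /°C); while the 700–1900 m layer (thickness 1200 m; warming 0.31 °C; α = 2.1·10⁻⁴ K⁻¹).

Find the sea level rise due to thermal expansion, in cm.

about 19.2 cm

0–100 m: 3.5×10⁻⁴ × 1.3 × 100 = 0.04550 m
100–700 m: 2.2×10⁻⁴ × 0.52 × 600 = 0.06864 m
2.1×10⁻⁴ × 1200 × 0.31 = 0.07812 m
Δh = 0.04550 + 0.06864 + 0.07812 = 0.19226 m ≈ 19.2 cm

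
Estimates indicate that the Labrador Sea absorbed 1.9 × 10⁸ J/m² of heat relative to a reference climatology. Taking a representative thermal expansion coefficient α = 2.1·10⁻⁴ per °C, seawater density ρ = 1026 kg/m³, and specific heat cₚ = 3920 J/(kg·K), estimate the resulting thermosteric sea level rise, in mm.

Δh = 9.9 mm

Δh = αQ/(ρcₚ) = 2.1×10⁻⁴ × 1.9×10⁸ / (1026 × 3920) ≈ 0.0099206 m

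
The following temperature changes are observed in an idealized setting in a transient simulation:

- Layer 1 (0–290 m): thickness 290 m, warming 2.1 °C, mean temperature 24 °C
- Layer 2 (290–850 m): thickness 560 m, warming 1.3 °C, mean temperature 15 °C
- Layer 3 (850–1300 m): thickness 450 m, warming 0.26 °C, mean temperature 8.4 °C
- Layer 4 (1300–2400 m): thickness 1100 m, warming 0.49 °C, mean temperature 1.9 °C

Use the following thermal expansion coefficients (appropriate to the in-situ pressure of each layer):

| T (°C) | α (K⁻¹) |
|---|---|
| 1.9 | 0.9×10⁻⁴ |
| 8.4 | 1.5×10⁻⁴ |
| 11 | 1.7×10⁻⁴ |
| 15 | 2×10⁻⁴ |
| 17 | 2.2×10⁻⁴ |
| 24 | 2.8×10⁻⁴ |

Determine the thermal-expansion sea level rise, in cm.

Layer 1 at 24 °C → α = 2.8×10⁻⁴ K⁻¹
Layer 2 at 15 °C → α = 2×10⁻⁴ K⁻¹
Layer 3 at 8.4 °C → α = 1.5×10⁻⁴ K⁻¹
Layer 4 at 1.9 °C → α = 0.9×10⁻⁴ K⁻¹
Layer 1: 2.1 × 290 × 2.8×10⁻⁴ = 0.17052 m
290–850 m: 2×10⁻⁴ × 1.3 × 560 = 0.14560 m
Layer 3: 1.5×10⁻⁴ × 0.26 × 450 = 0.01755 m
Layer 4: 0.49 × 1100 × 0.9×10⁻⁴ = 0.04851 m
Δh = 0.17052 + 0.14560 + 0.01755 + 0.04851 = 0.38218 m

about 38.2 cm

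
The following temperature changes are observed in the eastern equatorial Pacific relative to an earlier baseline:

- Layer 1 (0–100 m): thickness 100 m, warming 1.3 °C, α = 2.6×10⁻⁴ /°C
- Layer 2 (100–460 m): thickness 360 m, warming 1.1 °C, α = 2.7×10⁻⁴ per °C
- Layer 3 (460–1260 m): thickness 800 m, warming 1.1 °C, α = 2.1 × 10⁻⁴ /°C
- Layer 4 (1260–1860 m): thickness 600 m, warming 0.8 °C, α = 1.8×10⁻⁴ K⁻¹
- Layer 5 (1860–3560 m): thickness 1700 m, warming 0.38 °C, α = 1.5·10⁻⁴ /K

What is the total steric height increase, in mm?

Layer 1: 2.6×10⁻⁴ × 100 × 1.3 = 0.03380 m
360 × 1.1 × 2.7×10⁻⁴ = 0.10692 m
460–1260 m: 2.1×10⁻⁴ × 800 × 1.1 = 0.18480 m
0.8 × 600 × 1.8×10⁻⁴ = 0.08640 m
1860–3560 m: 0.38 × 1.5×10⁻⁴ × 1700 = 0.09690 m
Δh = 0.03380 + 0.10692 + 0.18480 + 0.08640 + 0.09690 = 0.50882 m

Δh = 509 mm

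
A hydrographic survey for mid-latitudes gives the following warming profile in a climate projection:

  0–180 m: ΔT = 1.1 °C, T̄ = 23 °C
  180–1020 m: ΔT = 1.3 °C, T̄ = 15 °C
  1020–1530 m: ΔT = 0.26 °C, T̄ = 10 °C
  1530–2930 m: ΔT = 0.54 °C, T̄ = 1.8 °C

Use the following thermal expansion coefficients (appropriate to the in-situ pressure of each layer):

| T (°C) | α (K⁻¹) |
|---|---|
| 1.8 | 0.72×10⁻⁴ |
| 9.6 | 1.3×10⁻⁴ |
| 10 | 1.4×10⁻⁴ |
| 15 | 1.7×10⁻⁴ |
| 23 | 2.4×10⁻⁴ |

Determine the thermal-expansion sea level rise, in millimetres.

310 mm of thermosteric rise

Layer 1 at 23 °C → α = 2.4×10⁻⁴ K⁻¹
Layer 2 at 15 °C → α = 1.7×10⁻⁴ K⁻¹
Layer 3 at 10 °C → α = 1.4×10⁻⁴ K⁻¹
Layer 4 at 1.8 °C → α = 0.72×10⁻⁴ K⁻¹
1.1 × 180 × 2.4×10⁻⁴ = 0.04752 m
Layer 2: 840 × 1.3 × 1.7×10⁻⁴ = 0.18564 m
510 × 0.26 × 1.4×10⁻⁴ = 0.018564 m
Layer 4: 1400 × 0.54 × 0.72×10⁻⁴ = 0.054432 m
Δh = 0.04752 + 0.18564 + 0.018564 + 0.054432 = 0.306156 m ≈ 310 mm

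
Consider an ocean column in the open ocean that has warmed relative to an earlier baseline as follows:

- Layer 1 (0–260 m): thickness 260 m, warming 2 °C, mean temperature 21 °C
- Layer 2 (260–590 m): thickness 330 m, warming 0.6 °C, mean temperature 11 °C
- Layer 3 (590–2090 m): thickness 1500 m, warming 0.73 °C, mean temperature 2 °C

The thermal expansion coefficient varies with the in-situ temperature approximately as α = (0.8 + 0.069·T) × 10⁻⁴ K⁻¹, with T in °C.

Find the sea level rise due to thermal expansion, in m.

Δh ≈ 0.251 m

Layer 1: α = (0.8 + 0.069×21)×10⁻⁴ = 2.249×10⁻⁴ K⁻¹
Layer 2: α = (0.8 + 0.069×11)×10⁻⁴ = 1.559×10⁻⁴ K⁻¹
Layer 3: α = (0.8 + 0.069×2)×10⁻⁴ = 0.938×10⁻⁴ K⁻¹
0–260 m: 2 × 260 × 2.249×10⁻⁴ = 0.116948 m
260–590 m: 330 × 0.6 × 1.559×10⁻⁴ = 0.0308682 m
590–2090 m: 0.73 × 0.938×10⁻⁴ × 1500 = 0.102711 m
Δh = 0.116948 + 0.0308682 + 0.102711 = 0.2505272 m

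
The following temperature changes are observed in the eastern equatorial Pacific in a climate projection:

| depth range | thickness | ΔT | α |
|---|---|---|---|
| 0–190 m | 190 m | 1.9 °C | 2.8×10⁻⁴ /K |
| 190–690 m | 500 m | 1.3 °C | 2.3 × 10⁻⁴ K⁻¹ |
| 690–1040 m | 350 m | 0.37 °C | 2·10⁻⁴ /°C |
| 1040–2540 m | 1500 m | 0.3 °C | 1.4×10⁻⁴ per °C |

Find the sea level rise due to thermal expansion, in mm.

Layer 1: 190 × 1.9 × 2.8×10⁻⁴ = 0.10108 m
190–690 m: 500 × 1.3 × 2.3×10⁻⁴ = 0.14950 m
0.37 × 350 × 2×10⁻⁴ = 0.02590 m
1.4×10⁻⁴ × 1500 × 0.3 = 0.06300 m
Δh = 0.10108 + 0.14950 + 0.02590 + 0.06300 = 0.33948 m

Δh ≈ 340 mm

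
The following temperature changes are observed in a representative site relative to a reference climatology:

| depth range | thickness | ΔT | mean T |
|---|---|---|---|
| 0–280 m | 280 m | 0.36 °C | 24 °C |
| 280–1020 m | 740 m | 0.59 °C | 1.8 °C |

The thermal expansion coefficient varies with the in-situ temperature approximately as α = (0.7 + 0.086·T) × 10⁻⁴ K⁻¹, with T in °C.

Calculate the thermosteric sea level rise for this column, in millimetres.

Layer 1: α = (0.7 + 0.086×24)×10⁻⁴ = 2.764×10⁻⁴ K⁻¹
Layer 2: α = (0.7 + 0.086×1.8)×10⁻⁴ = 0.8548×10⁻⁴ K⁻¹
2.764×10⁻⁴ × 280 × 0.36 = 0.02786112 m
Layer 2: 0.8548×10⁻⁴ × 0.59 × 740 = 0.037320568 m
Δh = 0.02786112 + 0.037320568 = 0.065181688 m ≈ 65.2 mm

65.2 mm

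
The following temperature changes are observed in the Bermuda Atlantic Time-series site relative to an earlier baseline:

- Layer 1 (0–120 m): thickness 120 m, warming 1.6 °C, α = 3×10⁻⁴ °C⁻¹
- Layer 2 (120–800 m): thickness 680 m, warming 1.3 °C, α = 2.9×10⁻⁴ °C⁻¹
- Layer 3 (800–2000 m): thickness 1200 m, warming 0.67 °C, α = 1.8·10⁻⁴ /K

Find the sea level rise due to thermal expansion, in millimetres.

Δh ≈ 459 mm

120 × 3×10⁻⁴ × 1.6 = 0.05760 m
1.3 × 2.9×10⁻⁴ × 680 = 0.25636 m
0.67 × 1200 × 1.8×10⁻⁴ = 0.14472 m
Δh = 0.05760 + 0.25636 + 0.14472 = 0.45868 m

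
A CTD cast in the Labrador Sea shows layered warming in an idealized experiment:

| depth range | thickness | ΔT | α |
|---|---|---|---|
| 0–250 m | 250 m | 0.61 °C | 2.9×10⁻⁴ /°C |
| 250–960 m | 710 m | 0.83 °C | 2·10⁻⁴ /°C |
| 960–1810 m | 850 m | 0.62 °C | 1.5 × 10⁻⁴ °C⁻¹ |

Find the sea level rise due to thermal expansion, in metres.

Layer 1: 2.9×10⁻⁴ × 0.61 × 250 = 0.044225 m
710 × 0.83 × 2×10⁻⁴ = 0.11786 m
960–1810 m: 0.62 × 850 × 1.5×10⁻⁴ = 0.07905 m
Δh = 0.044225 + 0.11786 + 0.07905 = 0.241135 m ≈ 0.241 m

Δh = 0.241 m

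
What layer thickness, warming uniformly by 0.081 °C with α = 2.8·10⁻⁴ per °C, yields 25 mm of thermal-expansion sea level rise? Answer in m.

about 1100 m

H = Δh/(αΔT) = 0.025 / (2.8×10⁻⁴ × 0.081) ≈ 1102 m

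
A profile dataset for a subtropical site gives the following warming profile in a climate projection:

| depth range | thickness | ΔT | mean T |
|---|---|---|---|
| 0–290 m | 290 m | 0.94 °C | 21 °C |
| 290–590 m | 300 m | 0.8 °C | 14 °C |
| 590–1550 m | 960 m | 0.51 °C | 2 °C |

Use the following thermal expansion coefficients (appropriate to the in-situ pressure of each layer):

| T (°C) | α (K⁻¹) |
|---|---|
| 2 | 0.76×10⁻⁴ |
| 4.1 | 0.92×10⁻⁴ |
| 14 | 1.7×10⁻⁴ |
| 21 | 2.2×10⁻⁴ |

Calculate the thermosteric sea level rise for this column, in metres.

Layer 1 at 21 °C → α = 2.2×10⁻⁴ K⁻¹
Layer 2 at 14 °C → α = 1.7×10⁻⁴ K⁻¹
Layer 3 at 2 °C → α = 0.76×10⁻⁴ K⁻¹
Layer 1: 0.94 × 2.2×10⁻⁴ × 290 = 0.059972 m
Layer 2: 1.7×10⁻⁴ × 0.8 × 300 = 0.04080 m
Layer 3: 0.76×10⁻⁴ × 960 × 0.51 = 0.0372096 m
Δh = 0.059972 + 0.04080 + 0.0372096 = 0.1379816 m

Δh = 0.138 m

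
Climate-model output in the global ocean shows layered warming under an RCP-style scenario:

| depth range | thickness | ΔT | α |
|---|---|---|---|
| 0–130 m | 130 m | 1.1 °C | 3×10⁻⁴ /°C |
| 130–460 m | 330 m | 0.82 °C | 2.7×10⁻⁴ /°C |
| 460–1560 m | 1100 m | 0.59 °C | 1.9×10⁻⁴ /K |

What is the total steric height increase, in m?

about 0.24 m

0–130 m: 1.1 × 3×10⁻⁴ × 130 = 0.04290 m
130–460 m: 2.7×10⁻⁴ × 0.82 × 330 = 0.073062 m
460–1560 m: 1.9×10⁻⁴ × 1100 × 0.59 = 0.12331 m
Δh = 0.04290 + 0.073062 + 0.12331 = 0.239272 m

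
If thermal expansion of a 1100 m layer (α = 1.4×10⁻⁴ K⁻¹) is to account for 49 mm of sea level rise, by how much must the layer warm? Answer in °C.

about 0.32 °C

ΔT = Δh/(αH) = 0.049 / (1.4×10⁻⁴ × 1100) ≈ 0.3182 °C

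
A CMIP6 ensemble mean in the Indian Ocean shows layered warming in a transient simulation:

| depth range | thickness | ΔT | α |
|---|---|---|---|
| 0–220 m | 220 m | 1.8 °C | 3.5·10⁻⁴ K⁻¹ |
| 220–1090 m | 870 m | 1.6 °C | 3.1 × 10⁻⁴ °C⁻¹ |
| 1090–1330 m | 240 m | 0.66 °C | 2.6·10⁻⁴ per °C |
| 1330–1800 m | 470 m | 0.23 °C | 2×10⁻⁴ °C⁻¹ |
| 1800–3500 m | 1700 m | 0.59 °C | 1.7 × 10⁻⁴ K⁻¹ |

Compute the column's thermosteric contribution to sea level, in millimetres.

Layer 1: 220 × 1.8 × 3.5×10⁻⁴ = 0.13860 m
Layer 2: 870 × 1.6 × 3.1×10⁻⁴ = 0.43152 m
Layer 3: 2.6×10⁻⁴ × 0.66 × 240 = 0.041184 m
Layer 4: 470 × 2×10⁻⁴ × 0.23 = 0.02162 m
Layer 5: 0.59 × 1.7×10⁻⁴ × 1700 = 0.17051 m
Δh = 0.13860 + 0.43152 + 0.041184 + 0.02162 + 0.17051 = 0.803434 m ≈ 800 mm

about 800 mm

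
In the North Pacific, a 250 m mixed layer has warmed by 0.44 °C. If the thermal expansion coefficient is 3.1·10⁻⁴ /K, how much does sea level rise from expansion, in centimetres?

about 3.41 cm

Δh = αΔT·H = 3.1×10⁻⁴ × 0.44 × 250 = 0.03410 m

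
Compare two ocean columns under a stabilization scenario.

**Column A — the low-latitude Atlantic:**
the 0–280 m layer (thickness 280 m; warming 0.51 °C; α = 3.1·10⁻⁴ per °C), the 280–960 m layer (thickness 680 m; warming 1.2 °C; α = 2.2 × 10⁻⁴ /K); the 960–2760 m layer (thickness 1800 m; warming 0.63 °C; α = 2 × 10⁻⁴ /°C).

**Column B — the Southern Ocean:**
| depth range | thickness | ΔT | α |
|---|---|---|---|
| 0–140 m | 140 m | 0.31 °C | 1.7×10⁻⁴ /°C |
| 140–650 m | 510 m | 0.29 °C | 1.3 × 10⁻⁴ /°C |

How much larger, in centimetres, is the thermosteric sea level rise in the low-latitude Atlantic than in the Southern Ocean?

A Layer 1: 280 × 0.51 × 3.1×10⁻⁴ = 0.044268 m
A Layer 2: 1.2 × 680 × 2.2×10⁻⁴ = 0.17952 m
A 960–2760 m: 2×10⁻⁴ × 1800 × 0.63 = 0.22680 m
A total: 0.450588 m
B 140 × 0.31 × 1.7×10⁻⁴ = 0.007378 m
B 0.29 × 510 × 1.3×10⁻⁴ = 0.019227 m
B total: 0.026605 m
Difference: 0.450588 − 0.026605 = 0.423983 m

Δh_A − Δh_B ≈ 42.4 cm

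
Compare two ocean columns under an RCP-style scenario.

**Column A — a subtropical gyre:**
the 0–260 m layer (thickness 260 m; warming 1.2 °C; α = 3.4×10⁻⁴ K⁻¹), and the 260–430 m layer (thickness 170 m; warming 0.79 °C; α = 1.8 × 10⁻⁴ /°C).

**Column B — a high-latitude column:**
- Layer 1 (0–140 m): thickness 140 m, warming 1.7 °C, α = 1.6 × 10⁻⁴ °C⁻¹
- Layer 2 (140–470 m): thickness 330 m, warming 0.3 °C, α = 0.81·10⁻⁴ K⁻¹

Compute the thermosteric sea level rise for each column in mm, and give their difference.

A 0–260 m: 1.2 × 3.4×10⁻⁴ × 260 = 0.10608 m
A 0.79 × 1.8×10⁻⁴ × 170 = 0.024174 m
A total: 0.130254 m
B 140 × 1.7 × 1.6×10⁻⁴ = 0.03808 m
B 0.81×10⁻⁴ × 330 × 0.3 = 0.008019 m
B total: 0.046099 m
Difference: 0.130254 − 0.046099 = 0.084155 m

Δh_A ≈ 130 mm, Δh_B ≈ 46 mm; difference ≈ 84 mm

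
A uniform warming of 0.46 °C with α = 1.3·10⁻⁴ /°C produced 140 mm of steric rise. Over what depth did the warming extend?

H ≈ 2340 m

H = Δh/(αΔT) = 0.14 / (1.3×10⁻⁴ × 0.46) ≈ 2341 m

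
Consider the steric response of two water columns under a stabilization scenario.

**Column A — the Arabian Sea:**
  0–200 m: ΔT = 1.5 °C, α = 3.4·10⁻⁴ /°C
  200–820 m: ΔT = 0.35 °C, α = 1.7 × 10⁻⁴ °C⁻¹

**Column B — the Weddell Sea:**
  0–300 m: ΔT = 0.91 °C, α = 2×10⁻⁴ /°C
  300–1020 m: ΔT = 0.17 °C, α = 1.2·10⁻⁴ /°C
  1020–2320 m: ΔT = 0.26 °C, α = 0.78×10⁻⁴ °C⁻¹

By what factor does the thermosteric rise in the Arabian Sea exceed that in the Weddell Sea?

A 0–200 m: 200 × 3.4×10⁻⁴ × 1.5 = 0.10200 m
A 200–820 m: 1.7×10⁻⁴ × 0.35 × 620 = 0.03689 m
A total: 0.13889 m
B 0–300 m: 300 × 0.91 × 2×10⁻⁴ = 0.05460 m
B Layer 2: 1.2×10⁻⁴ × 720 × 0.17 = 0.014688 m
B 1020–2320 m: 1300 × 0.26 × 0.78×10⁻⁴ = 0.026364 m
B total: 0.095652 m
Ratio: 0.13889 / 0.095652 ≈ 1.452

a factor of 1.45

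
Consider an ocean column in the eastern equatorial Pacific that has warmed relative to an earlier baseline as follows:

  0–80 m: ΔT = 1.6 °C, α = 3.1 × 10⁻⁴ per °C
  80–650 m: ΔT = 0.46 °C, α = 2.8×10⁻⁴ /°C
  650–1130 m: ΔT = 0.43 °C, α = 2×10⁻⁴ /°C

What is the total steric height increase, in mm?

about 154 mm

Layer 1: 3.1×10⁻⁴ × 1.6 × 80 = 0.03968 m
80–650 m: 570 × 2.8×10⁻⁴ × 0.46 = 0.073416 m
650–1130 m: 480 × 2×10⁻⁴ × 0.43 = 0.04128 m
Δh = 0.03968 + 0.073416 + 0.04128 = 0.154376 m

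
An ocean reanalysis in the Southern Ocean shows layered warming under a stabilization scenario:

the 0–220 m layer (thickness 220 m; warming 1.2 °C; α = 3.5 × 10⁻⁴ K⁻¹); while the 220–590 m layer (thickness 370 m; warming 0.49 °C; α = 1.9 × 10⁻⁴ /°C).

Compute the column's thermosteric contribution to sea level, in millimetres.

127 mm of thermosteric rise

1.2 × 220 × 3.5×10⁻⁴ = 0.09240 m
1.9×10⁻⁴ × 370 × 0.49 = 0.034447 m
Δh = 0.09240 + 0.034447 = 0.126847 m ≈ 127 mm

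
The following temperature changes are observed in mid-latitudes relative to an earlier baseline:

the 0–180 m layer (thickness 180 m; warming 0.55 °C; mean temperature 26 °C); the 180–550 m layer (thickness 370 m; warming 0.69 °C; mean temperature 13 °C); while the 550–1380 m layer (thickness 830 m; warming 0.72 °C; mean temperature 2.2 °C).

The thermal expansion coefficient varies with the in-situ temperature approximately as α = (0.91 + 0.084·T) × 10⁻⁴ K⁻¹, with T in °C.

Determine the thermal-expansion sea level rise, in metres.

Layer 1: α = (0.91 + 0.084×26)×10⁻⁴ = 3.094×10⁻⁴ K⁻¹
Layer 2: α = (0.91 + 0.084×13)×10⁻⁴ = 2.002×10⁻⁴ K⁻¹
Layer 3: α = (0.91 + 0.084×2.2)×10⁻⁴ = 1.0948×10⁻⁴ K⁻¹
0.55 × 3.094×10⁻⁴ × 180 = 0.0306306 m
180–550 m: 0.69 × 370 × 2.002×10⁻⁴ = 0.05111106 m
550–1380 m: 0.72 × 1.0948×10⁻⁴ × 830 = 0.065425248 m
Δh = 0.0306306 + 0.05111106 + 0.065425248 = 0.147166908 m

Δh ≈ 0.15 m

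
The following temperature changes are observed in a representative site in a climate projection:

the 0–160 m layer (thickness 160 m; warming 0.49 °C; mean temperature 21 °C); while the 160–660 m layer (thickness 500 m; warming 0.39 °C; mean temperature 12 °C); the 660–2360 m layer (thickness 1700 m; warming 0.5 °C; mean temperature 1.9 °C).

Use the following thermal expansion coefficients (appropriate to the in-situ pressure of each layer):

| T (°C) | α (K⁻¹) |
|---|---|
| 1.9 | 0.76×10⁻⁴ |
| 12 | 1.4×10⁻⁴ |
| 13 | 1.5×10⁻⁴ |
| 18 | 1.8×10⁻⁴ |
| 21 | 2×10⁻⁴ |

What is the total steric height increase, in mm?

Layer 1 at 21 °C → α = 2×10⁻⁴ K⁻¹
Layer 2 at 12 °C → α = 1.4×10⁻⁴ K⁻¹
Layer 3 at 1.9 °C → α = 0.76×10⁻⁴ K⁻¹
2×10⁻⁴ × 160 × 0.49 = 0.01568 m
Layer 2: 500 × 1.4×10⁻⁴ × 0.39 = 0.02730 m
0.76×10⁻⁴ × 1700 × 0.5 = 0.06460 m
Δh = 0.01568 + 0.02730 + 0.06460 = 0.10758 m ≈ 110 mm

110 mm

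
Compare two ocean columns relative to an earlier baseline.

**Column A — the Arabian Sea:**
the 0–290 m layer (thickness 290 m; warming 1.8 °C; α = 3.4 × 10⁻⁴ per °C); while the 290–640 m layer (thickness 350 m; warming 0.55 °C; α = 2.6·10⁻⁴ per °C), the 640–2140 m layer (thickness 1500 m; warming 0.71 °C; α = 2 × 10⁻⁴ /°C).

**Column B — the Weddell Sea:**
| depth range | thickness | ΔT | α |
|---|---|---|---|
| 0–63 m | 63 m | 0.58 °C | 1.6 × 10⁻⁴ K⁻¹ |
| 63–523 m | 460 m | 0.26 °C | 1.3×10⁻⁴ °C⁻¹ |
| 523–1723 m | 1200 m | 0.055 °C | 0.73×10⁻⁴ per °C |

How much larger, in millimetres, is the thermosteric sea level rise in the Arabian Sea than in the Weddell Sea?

A 1.8 × 290 × 3.4×10⁻⁴ = 0.17748 m
A Layer 2: 0.55 × 350 × 2.6×10⁻⁴ = 0.05005 m
A Layer 3: 0.71 × 2×10⁻⁴ × 1500 = 0.21300 m
A total: 0.44053 m
B 0–63 m: 63 × 0.58 × 1.6×10⁻⁴ = 0.0058464 m
B 63–523 m: 0.26 × 1.3×10⁻⁴ × 460 = 0.015548 m
B 523–1723 m: 0.73×10⁻⁴ × 1200 × 0.055 = 0.004818 m
B total: 0.0262124 m
Difference: 0.44053 − 0.0262124 = 0.4143176 m

410 mm larger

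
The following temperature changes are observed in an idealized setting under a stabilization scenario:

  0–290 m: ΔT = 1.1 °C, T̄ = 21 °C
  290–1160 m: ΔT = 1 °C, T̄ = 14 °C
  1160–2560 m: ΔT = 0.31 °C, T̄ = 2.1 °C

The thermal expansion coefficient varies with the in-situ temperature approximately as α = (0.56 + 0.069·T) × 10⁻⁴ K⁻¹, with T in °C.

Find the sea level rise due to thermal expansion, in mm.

Layer 1: α = (0.56 + 0.069×21)×10⁻⁴ = 2.009×10⁻⁴ K⁻¹
Layer 2: α = (0.56 + 0.069×14)×10⁻⁴ = 1.526×10⁻⁴ K⁻¹
Layer 3: α = (0.56 + 0.069×2.1)×10⁻⁴ = 0.7049×10⁻⁴ K⁻¹
290 × 1.1 × 2.009×10⁻⁴ = 0.0640871 m
Layer 2: 870 × 1.526×10⁻⁴ × 1 = 0.132762 m
Layer 3: 1400 × 0.7049×10⁻⁴ × 0.31 = 0.03059266 m
Δh = 0.0640871 + 0.132762 + 0.03059266 = 0.22744176 m ≈ 227 mm

about 227 mm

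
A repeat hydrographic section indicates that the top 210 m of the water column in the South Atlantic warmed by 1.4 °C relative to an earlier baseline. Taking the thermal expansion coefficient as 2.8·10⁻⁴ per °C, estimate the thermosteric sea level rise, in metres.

Δh = 0.082 m

Δh = αΔT·H = 2.8×10⁻⁴ × 1.4 × 210 = 0.08232 m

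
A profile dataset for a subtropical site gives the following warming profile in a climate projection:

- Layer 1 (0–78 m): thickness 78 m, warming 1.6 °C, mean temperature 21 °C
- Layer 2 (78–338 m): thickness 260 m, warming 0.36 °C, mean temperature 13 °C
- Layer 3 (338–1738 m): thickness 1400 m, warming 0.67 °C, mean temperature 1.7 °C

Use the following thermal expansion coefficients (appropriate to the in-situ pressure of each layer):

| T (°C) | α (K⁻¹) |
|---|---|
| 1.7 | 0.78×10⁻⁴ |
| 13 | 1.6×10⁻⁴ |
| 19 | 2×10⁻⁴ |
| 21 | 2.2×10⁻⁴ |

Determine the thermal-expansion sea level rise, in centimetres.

Layer 1 at 21 °C → α = 2.2×10⁻⁴ K⁻¹
Layer 2 at 13 °C → α = 1.6×10⁻⁴ K⁻¹
Layer 3 at 1.7 °C → α = 0.78×10⁻⁴ K⁻¹
Layer 1: 78 × 1.6 × 2.2×10⁻⁴ = 0.027456 m
78–338 m: 0.36 × 1.6×10⁻⁴ × 260 = 0.014976 m
1400 × 0.67 × 0.78×10⁻⁴ = 0.073164 m
Δh = 0.027456 + 0.014976 + 0.073164 = 0.115596 m ≈ 11.6 cm

11.6 cm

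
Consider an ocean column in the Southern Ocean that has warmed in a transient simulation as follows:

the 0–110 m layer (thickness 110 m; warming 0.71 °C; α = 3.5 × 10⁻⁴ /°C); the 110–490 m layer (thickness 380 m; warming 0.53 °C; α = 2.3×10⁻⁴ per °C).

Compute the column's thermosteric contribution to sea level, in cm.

Layer 1: 0.71 × 3.5×10⁻⁴ × 110 = 0.027335 m
Layer 2: 380 × 0.53 × 2.3×10⁻⁴ = 0.046322 m
Δh = 0.027335 + 0.046322 = 0.073657 m ≈ 7.4 cm

about 7.4 cm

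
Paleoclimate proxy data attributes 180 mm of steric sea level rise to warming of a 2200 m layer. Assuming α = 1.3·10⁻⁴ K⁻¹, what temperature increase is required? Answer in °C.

ΔT = Δh/(αH) = 0.18 / (1.3×10⁻⁴ × 2200) ≈ 0.6294 °C

ΔT ≈ 0.63 °C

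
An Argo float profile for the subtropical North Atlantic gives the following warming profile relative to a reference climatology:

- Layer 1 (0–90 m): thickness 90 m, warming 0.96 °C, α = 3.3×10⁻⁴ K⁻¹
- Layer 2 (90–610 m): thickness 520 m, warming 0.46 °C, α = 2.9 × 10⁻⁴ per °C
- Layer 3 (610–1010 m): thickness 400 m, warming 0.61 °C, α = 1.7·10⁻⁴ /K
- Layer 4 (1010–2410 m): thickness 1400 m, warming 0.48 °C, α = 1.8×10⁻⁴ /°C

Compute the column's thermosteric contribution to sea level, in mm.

0–90 m: 90 × 0.96 × 3.3×10⁻⁴ = 0.028512 m
90–610 m: 0.46 × 520 × 2.9×10⁻⁴ = 0.069368 m
0.61 × 400 × 1.7×10⁻⁴ = 0.04148 m
0.48 × 1400 × 1.8×10⁻⁴ = 0.12096 m
Δh = 0.028512 + 0.069368 + 0.04148 + 0.12096 = 0.26032 m

Δh ≈ 260 mm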